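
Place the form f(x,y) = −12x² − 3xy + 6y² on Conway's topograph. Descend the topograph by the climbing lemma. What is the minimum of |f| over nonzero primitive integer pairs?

descent: ρ → (6,15,-3)  [lands on river]
river: ρ → (-3,15,6)
river: ρ → (6,9,-9)
river: ρ → (-9,9,6)
closes: descent 1, river 4
min |a| on river = 3

3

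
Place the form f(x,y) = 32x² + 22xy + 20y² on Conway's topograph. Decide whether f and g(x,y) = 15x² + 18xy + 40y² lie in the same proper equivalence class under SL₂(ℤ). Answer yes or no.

D₁ = -2076, D₂ = -2076
f: flip: (32,22,20)→(20,-22,32)
f: translate: b→18 (≡-22 mod 40), so (20,-22,32)→(20,18,30)
f: reduced (well bottom): (20,18,30) with a≤c, −a<b≤a
g: translate: b→-12 (≡18 mod 30), so (15,18,40)→(15,-12,37)
g: reduced (well bottom): (15,-12,37) with a≤c, −a<b≤a
reduced forms (20, 18, 30) vs (15, -12, 37) ⇒ inequivalent

no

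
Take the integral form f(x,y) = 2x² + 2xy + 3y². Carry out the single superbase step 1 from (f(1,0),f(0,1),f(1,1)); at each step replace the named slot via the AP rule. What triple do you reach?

start (2,3,7) = (f(1,0),f(0,1),f(1,1))
replace slot 1: 2·(3+7) − 2 = 18 → (18,3,7)

18,3,7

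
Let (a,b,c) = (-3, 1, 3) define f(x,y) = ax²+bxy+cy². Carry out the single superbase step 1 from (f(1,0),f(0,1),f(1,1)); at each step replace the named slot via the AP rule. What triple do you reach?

start (-3,3,1) = (f(1,0),f(0,1),f(1,1))
replace slot 1: 2·(3+1) − (-3) = 11 → (11,3,1)

11,3,1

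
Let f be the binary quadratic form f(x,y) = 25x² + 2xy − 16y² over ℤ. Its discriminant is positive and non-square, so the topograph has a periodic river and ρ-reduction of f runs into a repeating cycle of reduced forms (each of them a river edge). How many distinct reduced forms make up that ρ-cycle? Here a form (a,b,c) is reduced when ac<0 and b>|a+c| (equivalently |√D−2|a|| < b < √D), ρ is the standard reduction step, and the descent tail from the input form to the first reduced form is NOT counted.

D = 1604, ⌊√D⌋ = 40
descent: ρ → (-16,30,11)  [lands on river]
river: ρ → (11,36,-7)
river: ρ → (-7,34,16)
river: ρ → (16,30,-11)
river: ρ → (-11,36,7)
river: ρ → (7,34,-16)
ρ-cycle length = 6 (tail of 1 descent step not counted)

6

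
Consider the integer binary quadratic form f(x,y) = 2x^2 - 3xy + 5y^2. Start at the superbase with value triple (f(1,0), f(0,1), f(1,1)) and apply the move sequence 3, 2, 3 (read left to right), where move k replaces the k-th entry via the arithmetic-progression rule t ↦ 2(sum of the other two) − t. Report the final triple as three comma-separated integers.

start (2,5,4) = (f(1,0),f(0,1),f(1,1))
replace slot 3: 2·(2+5) − 4 = 10 → (2,5,10)
replace slot 2: 2·(2+10) − 5 = 19 → (2,19,10)
replace slot 3: 2·(2+19) − 10 = 32 → (2,19,32)

2,19,32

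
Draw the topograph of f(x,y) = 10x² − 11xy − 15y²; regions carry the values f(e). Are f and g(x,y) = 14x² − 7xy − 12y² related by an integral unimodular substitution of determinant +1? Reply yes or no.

D₁ = 721, D₂ = 721
river cycle of f (length 36): (-15, 11, 10), (10, 9, -16), (-16, 23, 3), (3, 25, -8), (-8, 23, 6), (6, 25, -4), (-4, 23, 12), (12, 25, -2), (-2, 23, 24), (24, 25, -1), … (26 more)
river cycle of g (length 36): (-12, 7, 14), (14, 21, -5), (-5, 19, 18), (18, 17, -6), (-6, 19, 15), (15, 11, -10), (-10, 9, 16), (16, 23, -3), (-3, 25, 8), (8, 23, -6), … (26 more)
cycles differ ⇒ inequivalent

no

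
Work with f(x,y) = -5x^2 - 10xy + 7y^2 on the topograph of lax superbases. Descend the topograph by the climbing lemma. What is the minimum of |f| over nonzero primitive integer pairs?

descent: ρ → (7,10,-5)  [lands on river]
river: ρ → (-5,10,7)
river: ρ → (7,4,-8)
river: ρ → (-8,12,3)
river: ρ → (3,12,-8)
river: ρ → (-8,4,7)
closes: descent 1, river 6
min |a| on river = 3

3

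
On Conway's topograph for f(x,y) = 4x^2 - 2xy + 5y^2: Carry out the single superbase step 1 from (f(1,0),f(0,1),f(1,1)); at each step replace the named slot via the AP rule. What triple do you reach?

start (4,5,7) = (f(1,0),f(0,1),f(1,1))
replace slot 1: 2·(5+7) − 4 = 20 → (20,5,7)

20,5,7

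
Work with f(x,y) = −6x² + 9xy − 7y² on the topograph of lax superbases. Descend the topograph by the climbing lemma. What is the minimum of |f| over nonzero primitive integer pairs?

translate: b→3 (≡-9 mod 12), so (6,-9,7)→(6,3,4)
flip: (6,3,4)→(4,-3,6)
reduced (well bottom): (4,-3,6) with a≤c, −a<b≤a
well minimum |f| = |-4| = 4 (negative-definite)

4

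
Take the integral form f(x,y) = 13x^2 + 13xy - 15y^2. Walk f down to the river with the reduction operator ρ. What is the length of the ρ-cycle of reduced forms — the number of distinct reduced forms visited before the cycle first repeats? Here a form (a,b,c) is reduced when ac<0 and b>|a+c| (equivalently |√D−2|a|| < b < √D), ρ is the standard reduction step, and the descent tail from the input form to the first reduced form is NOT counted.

D = 949, ⌊√D⌋ = 30
river: ρ → (-15,17,11)
river: ρ → (11,27,-5)
river: ρ → (-5,23,21)
river: ρ → (21,19,-7)
river: ρ → (-7,23,15)
river: ρ → (15,7,-15)
river: ρ → (-15,23,7)
river: ρ → (7,19,-21)
river: ρ → (-21,23,5)
river: ρ → (5,27,-11)
river: ρ → (-11,17,15)
river: ρ → (15,13,-13)
river: ρ → (-13,13,15)
river: ρ → (15,17,-11)
river: ρ → (-11,27,5)
river: ρ → (5,23,-21)
river: ρ → (-21,19,7)
river: ρ → (7,23,-15)
river: ρ → (-15,7,15)
river: ρ → (15,23,-7)
river: ρ → (-7,19,21)
river: ρ → (21,23,-5)
river: ρ → (-5,27,11)
river: ρ → (11,17,-15)
river: ρ → (-15,13,13)
river: ρ → (13,13,-15)
ρ-cycle length = 26 (tail of 0 descent steps not counted)

26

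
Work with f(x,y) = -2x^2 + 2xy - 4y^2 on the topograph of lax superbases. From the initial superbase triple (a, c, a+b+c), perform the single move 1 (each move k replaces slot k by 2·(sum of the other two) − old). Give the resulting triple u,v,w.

start (-2,-4,-4) = (f(1,0),f(0,1),f(1,1))
replace slot 1: 2·((-4)+(-4)) − (-2) = -14 → (-14,-4,-4)

-14,-4,-4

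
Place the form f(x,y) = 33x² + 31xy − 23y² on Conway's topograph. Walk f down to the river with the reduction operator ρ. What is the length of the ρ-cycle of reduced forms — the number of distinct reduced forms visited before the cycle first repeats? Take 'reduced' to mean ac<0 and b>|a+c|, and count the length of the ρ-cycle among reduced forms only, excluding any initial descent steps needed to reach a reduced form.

D = 3997, ⌊√D⌋ = 63
river: ρ → (-23,61,3)
river: ρ → (3,59,-43)
river: ρ → (-43,27,19)
river: ρ → (19,49,-21)
river: ρ → (-21,35,33)
river: ρ → (33,31,-23)
ρ-cycle length = 6 (tail of 0 descent steps not counted)

6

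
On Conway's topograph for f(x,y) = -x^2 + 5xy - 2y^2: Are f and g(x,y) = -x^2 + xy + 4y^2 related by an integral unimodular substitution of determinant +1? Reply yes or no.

D₁ = 17, D₂ = 17
river cycle of f (length 6): (-2, 3, 1), (1, 3, -2), (-2, 1, 2), (2, 3, -1), (-1, 3, 2), (2, 1, -2)
river cycle of g (length 6): (-1, 3, 2), (2, 1, -2), (-2, 3, 1), (1, 3, -2), (-2, 1, 2), (2, 3, -1)
cycles coincide ⇒ equivalent

yes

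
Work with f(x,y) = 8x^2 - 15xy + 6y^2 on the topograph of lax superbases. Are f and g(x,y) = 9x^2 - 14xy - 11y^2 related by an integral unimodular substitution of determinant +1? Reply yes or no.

D₁ = 33, D₂ = 592
discriminants differ ⇒ not SL₂(ℤ)-equivalent

no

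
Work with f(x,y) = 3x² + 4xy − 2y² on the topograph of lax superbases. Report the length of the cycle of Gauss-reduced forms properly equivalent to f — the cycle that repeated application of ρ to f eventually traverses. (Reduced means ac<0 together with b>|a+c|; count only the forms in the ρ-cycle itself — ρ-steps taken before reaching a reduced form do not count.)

D = 40, ⌊√D⌋ = 6
river: ρ → (-2,4,3)
river: ρ → (3,2,-3)
river: ρ → (-3,4,2)
river: ρ → (2,4,-3)
river: ρ → (-3,2,3)
river: ρ → (3,4,-2)
ρ-cycle length = 6 (tail of 0 descent steps not counted)

6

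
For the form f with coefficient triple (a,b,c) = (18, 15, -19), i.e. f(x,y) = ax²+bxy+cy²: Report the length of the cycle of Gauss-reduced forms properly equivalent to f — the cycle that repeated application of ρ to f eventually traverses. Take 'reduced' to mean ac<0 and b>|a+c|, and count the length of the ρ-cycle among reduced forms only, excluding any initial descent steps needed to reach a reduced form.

D = 1593, ⌊√D⌋ = 39
river: ρ → (-19,23,14)
river: ρ → (14,33,-9)
river: ρ → (-9,39,2)
river: ρ → (2,37,-28)
river: ρ → (-28,19,11)
river: ρ → (11,25,-22)
river: ρ → (-22,19,14)
river: ρ → (14,37,-4)
river: ρ → (-4,35,23)
river: ρ → (23,11,-16)
river: ρ → (-16,21,18)
river: ρ → (18,15,-19)
ρ-cycle length = 12 (tail of 0 descent steps not counted)

12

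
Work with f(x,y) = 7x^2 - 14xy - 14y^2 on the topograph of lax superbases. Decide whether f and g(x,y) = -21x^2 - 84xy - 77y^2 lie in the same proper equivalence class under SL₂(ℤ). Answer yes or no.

D₁ = 588, D₂ = 588
river cycle of f (length 2): (-14, 14, 7), (7, 14, -14)
river cycle of g (length 2): (-14, 14, 7), (7, 14, -14)
cycles coincide ⇒ equivalent

yes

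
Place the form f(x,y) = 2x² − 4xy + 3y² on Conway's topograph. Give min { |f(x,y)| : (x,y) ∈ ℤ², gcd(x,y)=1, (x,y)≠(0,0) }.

translate: b→0 (≡-4 mod 4), so (2,-4,3)→(2,0,1)
flip: (2,0,1)→(1,0,2)
reduced (well bottom): (1,0,2) with a≤c, −a<b≤a
well minimum = a = 1

1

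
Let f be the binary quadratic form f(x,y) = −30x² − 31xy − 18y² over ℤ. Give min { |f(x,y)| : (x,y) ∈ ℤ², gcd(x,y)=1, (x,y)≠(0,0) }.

translate: b→-29 (≡31 mod 60), so (30,31,18)→(30,-29,17)
flip: (30,-29,17)→(17,29,30)
translate: b→-5 (≡29 mod 34), so (17,29,30)→(17,-5,18)
reduced (well bottom): (17,-5,18) with a≤c, −a<b≤a
well minimum |f| = |-17| = 17 (negative-definite)

17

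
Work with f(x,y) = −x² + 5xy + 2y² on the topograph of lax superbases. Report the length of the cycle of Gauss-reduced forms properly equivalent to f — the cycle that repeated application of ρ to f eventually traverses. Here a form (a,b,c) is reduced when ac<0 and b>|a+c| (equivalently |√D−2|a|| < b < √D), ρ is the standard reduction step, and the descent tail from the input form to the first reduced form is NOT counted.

D = 33, ⌊√D⌋ = 5
river: ρ → (2,3,-3)
river: ρ → (-3,3,2)
river: ρ → (2,5,-1)
river: ρ → (-1,5,2)
ρ-cycle length = 4 (tail of 0 descent steps not counted)

4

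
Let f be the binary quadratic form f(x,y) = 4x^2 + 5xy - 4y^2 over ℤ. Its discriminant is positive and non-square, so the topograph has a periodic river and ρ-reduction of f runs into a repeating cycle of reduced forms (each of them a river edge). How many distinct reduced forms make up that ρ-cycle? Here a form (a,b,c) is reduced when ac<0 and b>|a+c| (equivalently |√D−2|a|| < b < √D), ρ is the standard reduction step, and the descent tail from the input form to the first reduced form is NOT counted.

D = 89, ⌊√D⌋ = 9
river: ρ → (-4,3,5)
river: ρ → (5,7,-2)
river: ρ → (-2,9,1)
river: ρ → (1,9,-2)
river: ρ → (-2,7,5)
river: ρ → (5,3,-4)
river: ρ → (-4,5,4)
river: ρ → (4,3,-5)
river: ρ → (-5,7,2)
river: ρ → (2,9,-1)
river: ρ → (-1,9,2)
river: ρ → (2,7,-5)
river: ρ → (-5,3,4)
river: ρ → (4,5,-4)
ρ-cycle length = 14 (tail of 0 descent steps not counted)

14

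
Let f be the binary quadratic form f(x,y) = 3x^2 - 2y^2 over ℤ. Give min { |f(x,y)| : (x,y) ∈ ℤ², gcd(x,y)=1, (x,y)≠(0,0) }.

descent: ρ → (-2,4,1)  [lands on river]
river: ρ → (1,4,-2)
closes: descent 1, river 2
min |a| on river = 1

1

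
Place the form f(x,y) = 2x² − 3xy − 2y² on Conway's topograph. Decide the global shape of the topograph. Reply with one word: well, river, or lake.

D = b²−4ac = (-3)² − 4·2·(-2) = 25
D = 5² is a perfect square ⇒ form factors over ℤ ⇒ lakes

lake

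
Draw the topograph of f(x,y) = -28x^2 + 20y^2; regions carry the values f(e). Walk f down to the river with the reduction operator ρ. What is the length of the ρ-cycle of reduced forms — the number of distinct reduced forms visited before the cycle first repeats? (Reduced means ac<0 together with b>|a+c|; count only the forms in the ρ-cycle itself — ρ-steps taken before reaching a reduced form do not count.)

D = 2240, ⌊√D⌋ = 47
descent: ρ → (20,40,-8)  [lands on river]
river: ρ → (-8,40,20)
ρ-cycle length = 2 (tail of 1 descent step not counted)

2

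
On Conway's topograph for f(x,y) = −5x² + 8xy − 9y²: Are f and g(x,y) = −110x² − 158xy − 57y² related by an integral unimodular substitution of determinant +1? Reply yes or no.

D₁ = -116, D₂ = -116
f is negative-definite; reduce −f:
−f: translate: b→2 (≡-8 mod 10), so (5,-8,9)→(5,2,6)
−f: reduced (well bottom): (5,2,6) with a≤c, −a<b≤a
flip sign back: reduced form of f is (-5,-2,-6)
g is negative-definite; reduce −g:
−g: translate: b→-62 (≡158 mod 220), so (110,158,57)→(110,-62,9)
−g: flip: (110,-62,9)→(9,62,110)
−g: translate: b→8 (≡62 mod 18), so (9,62,110)→(9,8,5)
−g: flip: (9,8,5)→(5,-8,9)
−g: translate: b→2 (≡-8 mod 10), so (5,-8,9)→(5,2,6)
−g: reduced (well bottom): (5,2,6) with a≤c, −a<b≤a
flip sign back: reduced form of g is (-5,-2,-6)
reduced forms (-5, -2, -6) vs (-5, -2, -6) ⇒ equivalent

yes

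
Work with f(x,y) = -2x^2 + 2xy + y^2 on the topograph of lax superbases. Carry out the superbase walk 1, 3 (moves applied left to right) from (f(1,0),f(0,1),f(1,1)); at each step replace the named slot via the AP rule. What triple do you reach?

start (-2,1,1) = (f(1,0),f(0,1),f(1,1))
replace slot 1: 2·(1+1) − (-2) = 6 → (6,1,1)
replace slot 3: 2·(6+1) − 1 = 13 → (6,1,13)

6,1,13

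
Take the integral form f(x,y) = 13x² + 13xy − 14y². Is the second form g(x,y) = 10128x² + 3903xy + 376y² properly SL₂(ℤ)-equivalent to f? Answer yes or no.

D₁ = 897, D₂ = 897
river cycle of f (length 10): (-14, 15, 12), (12, 9, -17), (-17, 25, 4), (4, 23, -23), (-23, 23, 4), (4, 25, -17), (-17, 9, 12), (12, 15, -14), (-14, 13, 13), (13, 13, -14)
river cycle of g (length 10): (13, 13, -14), (-14, 15, 12), (12, 9, -17), (-17, 25, 4), (4, 23, -23), (-23, 23, 4), (4, 25, -17), (-17, 9, 12), (12, 15, -14), (-14, 13, 13)
cycles coincide ⇒ equivalent

yes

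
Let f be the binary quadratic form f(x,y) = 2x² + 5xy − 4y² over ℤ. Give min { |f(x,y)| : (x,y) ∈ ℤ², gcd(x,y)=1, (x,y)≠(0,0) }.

river: ρ → (-4,3,3)
river: ρ → (3,3,-4)
river: ρ → (-4,5,2)
river: ρ → (2,7,-1)
river: ρ → (-1,7,2)
river: ρ → (2,5,-4)
closes: descent 0, river 6
min |a| on river = 1

1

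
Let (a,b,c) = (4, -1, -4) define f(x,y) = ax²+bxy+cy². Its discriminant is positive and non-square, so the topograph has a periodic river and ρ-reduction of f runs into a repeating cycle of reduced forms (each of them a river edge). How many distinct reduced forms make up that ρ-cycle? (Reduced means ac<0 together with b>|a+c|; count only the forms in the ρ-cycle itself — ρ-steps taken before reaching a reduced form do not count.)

D = 65, ⌊√D⌋ = 8
descent: ρ → (-4,1,4)  [lands on river]
river: ρ → (4,7,-1)
river: ρ → (-1,7,4)
river: ρ → (4,1,-4)
river: ρ → (-4,7,1)
river: ρ → (1,7,-4)
ρ-cycle length = 6 (tail of 1 descent step not counted)

6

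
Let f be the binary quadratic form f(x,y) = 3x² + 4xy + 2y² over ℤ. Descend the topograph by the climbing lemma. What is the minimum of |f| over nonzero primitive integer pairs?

translate: b→-2 (≡4 mod 6), so (3,4,2)→(3,-2,1)
flip: (3,-2,1)→(1,2,3)
translate: b→0 (≡2 mod 2), so (1,2,3)→(1,0,2)
reduced (well bottom): (1,0,2) with a≤c, −a<b≤a
well minimum = a = 1

1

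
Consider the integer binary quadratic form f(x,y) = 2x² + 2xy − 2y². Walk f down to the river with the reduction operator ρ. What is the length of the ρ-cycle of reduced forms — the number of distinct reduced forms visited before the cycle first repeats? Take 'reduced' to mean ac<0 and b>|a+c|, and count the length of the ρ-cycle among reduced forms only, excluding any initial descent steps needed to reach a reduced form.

D = 20, ⌊√D⌋ = 4
river: ρ → (-2,2,2)
river: ρ → (2,2,-2)
ρ-cycle length = 2 (tail of 0 descent steps not counted)

2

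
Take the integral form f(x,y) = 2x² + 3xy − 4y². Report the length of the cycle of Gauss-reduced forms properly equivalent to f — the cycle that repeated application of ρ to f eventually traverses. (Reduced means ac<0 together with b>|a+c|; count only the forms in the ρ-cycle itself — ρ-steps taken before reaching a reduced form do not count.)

D = 41, ⌊√D⌋ = 6
river: ρ → (-4,5,1)
river: ρ → (1,5,-4)
river: ρ → (-4,3,2)
river: ρ → (2,5,-2)
river: ρ → (-2,3,4)
river: ρ → (4,5,-1)
river: ρ → (-1,5,4)
river: ρ → (4,3,-2)
river: ρ → (-2,5,2)
river: ρ → (2,3,-4)
ρ-cycle length = 10 (tail of 0 descent steps not counted)

10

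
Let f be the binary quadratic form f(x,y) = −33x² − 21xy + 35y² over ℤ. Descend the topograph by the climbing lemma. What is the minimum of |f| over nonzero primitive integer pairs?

descent: ρ → (35,21,-33)  [lands on river]
river: ρ → (-33,45,23)
river: ρ → (23,47,-31)
river: ρ → (-31,15,39)
river: ρ → (39,63,-7)
river: ρ → (-7,63,39)
river: ρ → (39,15,-31)
river: ρ → (-31,47,23)
river: ρ → (23,45,-33)
river: ρ → (-33,21,35)
river: ρ → (35,49,-19)
river: ρ → (-19,65,11)
river: ρ → (11,67,-13)
river: ρ → (-13,63,21)
river: ρ → (21,63,-13)
river: ρ → (-13,67,11)
river: ρ → (11,65,-19)
river: ρ → (-19,49,35)
closes: descent 1, river 18
min |a| on river = 7

7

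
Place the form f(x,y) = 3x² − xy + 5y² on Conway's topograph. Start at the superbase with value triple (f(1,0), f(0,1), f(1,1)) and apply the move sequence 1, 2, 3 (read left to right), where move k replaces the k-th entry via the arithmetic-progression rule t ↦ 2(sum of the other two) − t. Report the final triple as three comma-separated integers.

start (3,5,7) = (f(1,0),f(0,1),f(1,1))
replace slot 1: 2·(5+7) − 3 = 21 → (21,5,7)
replace slot 2: 2·(21+7) − 5 = 51 → (21,51,7)
replace slot 3: 2·(21+51) − 7 = 137 → (21,51,137)

21,51,137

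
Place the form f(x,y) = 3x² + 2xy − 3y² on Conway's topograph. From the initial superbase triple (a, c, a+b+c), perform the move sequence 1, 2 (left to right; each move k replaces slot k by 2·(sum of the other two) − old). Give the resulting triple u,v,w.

start (3,-3,2) = (f(1,0),f(0,1),f(1,1))
replace slot 1: 2·((-3)+2) − 3 = -5 → (-5,-3,2)
replace slot 2: 2·((-5)+2) − (-3) = -3 → (-5,-3,2)

-5,-3,2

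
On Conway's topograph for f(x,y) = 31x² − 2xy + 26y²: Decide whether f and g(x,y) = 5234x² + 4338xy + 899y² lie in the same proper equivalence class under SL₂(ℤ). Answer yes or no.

D₁ = -3220, D₂ = -3220
f: flip: (31,-2,26)→(26,2,31)
f: reduced (well bottom): (26,2,31) with a≤c, −a<b≤a
g: flip: (5234,4338,899)→(899,-4338,5234)
g: translate: b→-742 (≡-4338 mod 1798), so (899,-4338,5234)→(899,-742,154)
g: flip: (899,-742,154)→(154,742,899)
g: translate: b→126 (≡742 mod 308), so (154,742,899)→(154,126,31)
g: flip: (154,126,31)→(31,-126,154)
g: translate: b→-2 (≡-126 mod 62), so (31,-126,154)→(31,-2,26)
g: flip: (31,-2,26)→(26,2,31)
g: reduced (well bottom): (26,2,31) with a≤c, −a<b≤a
reduced forms (26, 2, 31) vs (26, 2, 31) ⇒ equivalent

yes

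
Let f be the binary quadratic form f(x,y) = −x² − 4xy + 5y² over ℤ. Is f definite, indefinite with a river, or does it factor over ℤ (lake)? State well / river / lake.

D = b²−4ac = (-4)² − 4·(-1)·5 = 36
D = 6² is a perfect square ⇒ form factors over ℤ ⇒ lakes

lake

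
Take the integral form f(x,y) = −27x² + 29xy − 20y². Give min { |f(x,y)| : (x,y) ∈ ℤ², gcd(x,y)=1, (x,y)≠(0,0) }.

translate: b→25 (≡-29 mod 54), so (27,-29,20)→(27,25,18)
flip: (27,25,18)→(18,-25,27)
translate: b→11 (≡-25 mod 36), so (18,-25,27)→(18,11,20)
reduced (well bottom): (18,11,20) with a≤c, −a<b≤a
well minimum |f| = |-18| = 18 (negative-definite)

18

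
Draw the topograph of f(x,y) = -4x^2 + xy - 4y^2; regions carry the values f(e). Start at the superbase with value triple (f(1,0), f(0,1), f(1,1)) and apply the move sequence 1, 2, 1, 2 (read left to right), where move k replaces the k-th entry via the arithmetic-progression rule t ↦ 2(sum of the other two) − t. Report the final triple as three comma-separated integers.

start (-4,-4,-7) = (f(1,0),f(0,1),f(1,1))
replace slot 1: 2·((-4)+(-7)) − (-4) = -18 → (-18,-4,-7)
replace slot 2: 2·((-18)+(-7)) − (-4) = -46 → (-18,-46,-7)
replace slot 1: 2·((-46)+(-7)) − (-18) = -88 → (-88,-46,-7)
replace slot 2: 2·((-88)+(-7)) − (-46) = -144 → (-88,-144,-7)

-88,-144,-7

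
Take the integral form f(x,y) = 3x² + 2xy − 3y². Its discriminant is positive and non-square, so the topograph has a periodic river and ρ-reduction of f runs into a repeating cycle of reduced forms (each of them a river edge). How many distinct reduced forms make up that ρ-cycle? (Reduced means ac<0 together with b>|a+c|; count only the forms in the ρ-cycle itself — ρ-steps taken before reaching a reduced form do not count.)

D = 40, ⌊√D⌋ = 6
river: ρ → (-3,4,2)
river: ρ → (2,4,-3)
river: ρ → (-3,2,3)
river: ρ → (3,4,-2)
river: ρ → (-2,4,3)
river: ρ → (3,2,-3)
ρ-cycle length = 6 (tail of 0 descent steps not counted)

6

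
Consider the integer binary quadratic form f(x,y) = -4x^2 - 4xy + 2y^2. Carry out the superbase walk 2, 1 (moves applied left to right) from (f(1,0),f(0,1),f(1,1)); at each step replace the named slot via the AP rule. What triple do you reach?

start (-4,2,-6) = (f(1,0),f(0,1),f(1,1))
replace slot 2: 2·((-4)+(-6)) − 2 = -22 → (-4,-22,-6)
replace slot 1: 2·((-22)+(-6)) − (-4) = -52 → (-52,-22,-6)

-52,-22,-6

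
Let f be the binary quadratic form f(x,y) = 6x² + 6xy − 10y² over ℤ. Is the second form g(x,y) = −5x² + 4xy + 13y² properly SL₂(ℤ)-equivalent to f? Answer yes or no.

D₁ = 276, D₂ = 276
river cycle of f (length 4): (-10, 14, 2), (2, 14, -10), (-10, 6, 6), (6, 6, -10)
river cycle of g (length 8): (-5, 14, 4), (4, 10, -11), (-11, 12, 3), (3, 12, -11), (-11, 10, 4), (4, 14, -5), (-5, 16, 1), (1, 16, -5)
cycles differ ⇒ inequivalent

no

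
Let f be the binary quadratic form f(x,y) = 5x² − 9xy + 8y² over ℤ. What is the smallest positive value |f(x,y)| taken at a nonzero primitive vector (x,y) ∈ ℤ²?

translate: b→1 (≡-9 mod 10), so (5,-9,8)→(5,1,4)
flip: (5,1,4)→(4,-1,5)
reduced (well bottom): (4,-1,5) with a≤c, −a<b≤a
well minimum = a = 4

4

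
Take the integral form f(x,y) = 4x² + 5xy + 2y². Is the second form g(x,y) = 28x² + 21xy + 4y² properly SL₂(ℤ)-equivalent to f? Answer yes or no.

D₁ = -7, D₂ = -7
f: translate: b→-3 (≡5 mod 8), so (4,5,2)→(4,-3,1)
f: flip: (4,-3,1)→(1,3,4)
f: translate: b→1 (≡3 mod 2), so (1,3,4)→(1,1,2)
f: reduced (well bottom): (1,1,2) with a≤c, −a<b≤a
g: flip: (28,21,4)→(4,-21,28)
g: translate: b→3 (≡-21 mod 8), so (4,-21,28)→(4,3,1)
g: flip: (4,3,1)→(1,-3,4)
g: translate: b→1 (≡-3 mod 2), so (1,-3,4)→(1,1,2)
g: reduced (well bottom): (1,1,2) with a≤c, −a<b≤a
reduced forms (1, 1, 2) vs (1, 1, 2) ⇒ equivalent

yes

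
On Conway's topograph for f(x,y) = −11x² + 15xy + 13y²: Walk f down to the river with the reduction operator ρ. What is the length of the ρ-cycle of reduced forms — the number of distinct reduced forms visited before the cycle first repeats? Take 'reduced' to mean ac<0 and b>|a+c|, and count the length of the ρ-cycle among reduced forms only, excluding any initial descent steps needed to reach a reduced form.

D = 797, ⌊√D⌋ = 28
river: ρ → (13,11,-13)
river: ρ → (-13,15,11)
river: ρ → (11,7,-17)
river: ρ → (-17,27,1)
river: ρ → (1,27,-17)
river: ρ → (-17,7,11)
river: ρ → (11,15,-13)
river: ρ → (-13,11,13)
river: ρ → (13,15,-11)
river: ρ → (-11,7,17)
river: ρ → (17,27,-1)
river: ρ → (-1,27,17)
river: ρ → (17,7,-11)
river: ρ → (-11,15,13)
ρ-cycle length = 14 (tail of 0 descent steps not counted)

14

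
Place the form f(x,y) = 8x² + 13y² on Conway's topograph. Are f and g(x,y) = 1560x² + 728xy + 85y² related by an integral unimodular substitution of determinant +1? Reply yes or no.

D₁ = -416, D₂ = -416
f: reduced (well bottom): (8,0,13) with a≤c, −a<b≤a
g: flip: (1560,728,85)→(85,-728,1560)
g: translate: b→-48 (≡-728 mod 170), so (85,-728,1560)→(85,-48,8)
g: flip: (85,-48,8)→(8,48,85)
g: translate: b→0 (≡48 mod 16), so (8,48,85)→(8,0,13)
g: reduced (well bottom): (8,0,13) with a≤c, −a<b≤a
reduced forms (8, 0, 13) vs (8, 0, 13) ⇒ equivalent

yes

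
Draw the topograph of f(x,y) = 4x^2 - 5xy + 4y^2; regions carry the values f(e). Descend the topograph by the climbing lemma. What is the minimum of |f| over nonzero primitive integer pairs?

translate: b→3 (≡-5 mod 8), so (4,-5,4)→(4,3,3)
flip: (4,3,3)→(3,-3,4)
translate: b→3 (≡-3 mod 6), so (3,-3,4)→(3,3,4)
reduced (well bottom): (3,3,4) with a≤c, −a<b≤a
well minimum = a = 3

3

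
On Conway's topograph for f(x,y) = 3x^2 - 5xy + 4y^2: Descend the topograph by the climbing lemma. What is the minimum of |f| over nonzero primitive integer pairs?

translate: b→1 (≡-5 mod 6), so (3,-5,4)→(3,1,2)
flip: (3,1,2)→(2,-1,3)
reduced (well bottom): (2,-1,3) with a≤c, −a<b≤a
well minimum = a = 2

2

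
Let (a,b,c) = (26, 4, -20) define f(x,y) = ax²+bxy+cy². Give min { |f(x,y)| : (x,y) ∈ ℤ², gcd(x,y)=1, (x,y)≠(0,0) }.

descent: ρ → (-20,36,10)  [lands on river]
river: ρ → (10,44,-4)
river: ρ → (-4,44,10)
river: ρ → (10,36,-20)
river: ρ → (-20,44,2)
river: ρ → (2,44,-20)
closes: descent 1, river 6
min |a| on river = 2

2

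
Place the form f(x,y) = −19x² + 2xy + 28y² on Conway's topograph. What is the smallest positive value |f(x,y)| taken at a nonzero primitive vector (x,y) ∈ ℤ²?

descent: ρ → (28,-2,-19)
descent: ρ → (-19,40,7)  [lands on river]
river: ρ → (7,44,-7)
river: ρ → (-7,40,19)
river: ρ → (19,36,-11)
river: ρ → (-11,30,28)
river: ρ → (28,26,-13)
river: ρ → (-13,26,28)
river: ρ → (28,30,-11)
river: ρ → (-11,36,19)
river: ρ → (19,40,-7)
river: ρ → (-7,44,7)
river: ρ → (7,40,-19)
river: ρ → (-19,36,11)
river: ρ → (11,30,-28)
river: ρ → (-28,26,13)
river: ρ → (13,26,-28)
river: ρ → (-28,30,11)
river: ρ → (11,36,-19)
closes: descent 2, river 18
min |a| on river = 7

7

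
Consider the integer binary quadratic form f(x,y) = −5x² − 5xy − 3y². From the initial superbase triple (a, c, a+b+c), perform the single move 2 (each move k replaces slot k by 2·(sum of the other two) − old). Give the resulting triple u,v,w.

start (-5,-3,-13) = (f(1,0),f(0,1),f(1,1))
replace slot 2: 2·((-5)+(-13)) − (-3) = -33 → (-5,-33,-13)

-5,-33,-13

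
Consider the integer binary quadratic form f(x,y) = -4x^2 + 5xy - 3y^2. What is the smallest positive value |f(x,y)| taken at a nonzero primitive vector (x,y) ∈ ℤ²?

translate: b→3 (≡-5 mod 8), so (4,-5,3)→(4,3,2)
flip: (4,3,2)→(2,-3,4)
translate: b→1 (≡-3 mod 4), so (2,-3,4)→(2,1,3)
reduced (well bottom): (2,1,3) with a≤c, −a<b≤a
well minimum |f| = |-2| = 2 (negative-definite)

2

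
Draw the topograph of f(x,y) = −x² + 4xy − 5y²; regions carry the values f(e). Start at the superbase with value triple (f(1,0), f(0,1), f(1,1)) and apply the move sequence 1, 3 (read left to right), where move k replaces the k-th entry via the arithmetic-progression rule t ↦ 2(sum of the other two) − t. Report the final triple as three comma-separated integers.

start (-1,-5,-2) = (f(1,0),f(0,1),f(1,1))
replace slot 1: 2·((-5)+(-2)) − (-1) = -13 → (-13,-5,-2)
replace slot 3: 2·((-13)+(-5)) − (-2) = -34 → (-13,-5,-34)

-13,-5,-34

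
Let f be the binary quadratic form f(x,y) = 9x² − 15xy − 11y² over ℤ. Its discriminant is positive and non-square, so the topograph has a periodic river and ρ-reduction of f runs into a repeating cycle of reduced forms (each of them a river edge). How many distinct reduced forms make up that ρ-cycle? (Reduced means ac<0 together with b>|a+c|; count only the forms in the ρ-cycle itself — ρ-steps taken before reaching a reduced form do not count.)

D = 621, ⌊√D⌋ = 24
descent: ρ → (-11,15,9)  [lands on river]
river: ρ → (9,21,-5)
river: ρ → (-5,19,13)
river: ρ → (13,7,-11)
ρ-cycle length = 4 (tail of 1 descent step not counted)

4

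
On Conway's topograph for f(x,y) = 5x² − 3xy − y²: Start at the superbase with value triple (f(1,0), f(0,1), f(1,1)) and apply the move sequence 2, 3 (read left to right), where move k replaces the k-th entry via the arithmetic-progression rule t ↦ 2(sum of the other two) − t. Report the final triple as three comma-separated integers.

start (5,-1,1) = (f(1,0),f(0,1),f(1,1))
replace slot 2: 2·(5+1) − (-1) = 13 → (5,13,1)
replace slot 3: 2·(5+13) − 1 = 35 → (5,13,35)

5,13,35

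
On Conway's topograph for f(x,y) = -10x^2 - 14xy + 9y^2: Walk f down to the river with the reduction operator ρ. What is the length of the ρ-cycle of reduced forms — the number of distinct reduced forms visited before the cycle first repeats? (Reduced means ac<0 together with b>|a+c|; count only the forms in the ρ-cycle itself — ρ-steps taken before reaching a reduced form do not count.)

D = 556, ⌊√D⌋ = 23
descent: ρ → (9,14,-10)  [lands on river]
river: ρ → (-10,6,13)
river: ρ → (13,20,-3)
river: ρ → (-3,22,6)
river: ρ → (6,14,-15)
river: ρ → (-15,16,5)
river: ρ → (5,14,-18)
river: ρ → (-18,22,1)
river: ρ → (1,22,-18)
river: ρ → (-18,14,5)
river: ρ → (5,16,-15)
river: ρ → (-15,14,6)
river: ρ → (6,22,-3)
river: ρ → (-3,20,13)
river: ρ → (13,6,-10)
river: ρ → (-10,14,9)
river: ρ → (9,22,-2)
river: ρ → (-2,22,9)
ρ-cycle length = 18 (tail of 1 descent step not counted)

18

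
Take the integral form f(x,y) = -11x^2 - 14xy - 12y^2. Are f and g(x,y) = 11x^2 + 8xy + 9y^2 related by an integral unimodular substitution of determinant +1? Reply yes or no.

D₁ = -332, D₂ = -332
f is negative-definite; reduce −f:
−f: translate: b→-8 (≡14 mod 22), so (11,14,12)→(11,-8,9)
−f: flip: (11,-8,9)→(9,8,11)
−f: reduced (well bottom): (9,8,11) with a≤c, −a<b≤a
flip sign back: reduced form of f is (-9,-8,-11)
g: flip: (11,8,9)→(9,-8,11)
g: reduced (well bottom): (9,-8,11) with a≤c, −a<b≤a
reduced forms (-9, -8, -11) vs (9, -8, 11) ⇒ inequivalent

no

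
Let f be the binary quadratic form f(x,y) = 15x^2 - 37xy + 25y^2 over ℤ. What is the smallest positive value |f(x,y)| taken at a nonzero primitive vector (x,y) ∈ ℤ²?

translate: b→-7 (≡-37 mod 30), so (15,-37,25)→(15,-7,3)
flip: (15,-7,3)→(3,7,15)
translate: b→1 (≡7 mod 6), so (3,7,15)→(3,1,11)
reduced (well bottom): (3,1,11) with a≤c, −a<b≤a
well minimum = a = 3

3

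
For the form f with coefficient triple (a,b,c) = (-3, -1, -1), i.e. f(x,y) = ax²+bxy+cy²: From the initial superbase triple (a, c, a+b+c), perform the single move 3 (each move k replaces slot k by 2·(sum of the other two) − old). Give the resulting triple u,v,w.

start (-3,-1,-5) = (f(1,0),f(0,1),f(1,1))
replace slot 3: 2·((-3)+(-1)) − (-5) = -3 → (-3,-1,-3)

-3,-1,-3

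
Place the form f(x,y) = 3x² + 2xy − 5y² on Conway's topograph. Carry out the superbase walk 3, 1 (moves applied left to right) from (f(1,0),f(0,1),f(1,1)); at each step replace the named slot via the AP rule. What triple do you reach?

start (3,-5,0) = (f(1,0),f(0,1),f(1,1))
replace slot 3: 2·(3+(-5)) − 0 = -4 → (3,-5,-4)
replace slot 1: 2·((-5)+(-4)) − 3 = -21 → (-21,-5,-4)

-21,-5,-4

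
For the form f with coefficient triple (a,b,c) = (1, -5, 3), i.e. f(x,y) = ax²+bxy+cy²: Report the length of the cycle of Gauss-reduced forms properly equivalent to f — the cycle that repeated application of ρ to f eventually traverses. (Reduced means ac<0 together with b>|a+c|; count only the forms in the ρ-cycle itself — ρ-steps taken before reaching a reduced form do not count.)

D = 13, ⌊√D⌋ = 3
descent: ρ → (3,-1,-1)
descent: ρ → (-1,3,1)  [lands on river]
river: ρ → (1,3,-1)
ρ-cycle length = 2 (tail of 2 descent steps not counted)

2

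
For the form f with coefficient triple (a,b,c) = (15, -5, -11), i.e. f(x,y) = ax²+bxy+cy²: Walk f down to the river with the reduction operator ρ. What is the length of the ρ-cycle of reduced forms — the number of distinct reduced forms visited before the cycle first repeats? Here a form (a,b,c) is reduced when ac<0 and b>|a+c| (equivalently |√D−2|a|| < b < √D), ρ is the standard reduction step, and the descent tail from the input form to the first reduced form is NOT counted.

D = 685, ⌊√D⌋ = 26
descent: ρ → (-11,5,15)  [lands on river]
river: ρ → (15,25,-1)
river: ρ → (-1,25,15)
river: ρ → (15,5,-11)
river: ρ → (-11,17,9)
river: ρ → (9,19,-9)
river: ρ → (-9,17,11)
river: ρ → (11,5,-15)
river: ρ → (-15,25,1)
river: ρ → (1,25,-15)
river: ρ → (-15,5,11)
river: ρ → (11,17,-9)
river: ρ → (-9,19,9)
river: ρ → (9,17,-11)
ρ-cycle length = 14 (tail of 1 descent step not counted)

14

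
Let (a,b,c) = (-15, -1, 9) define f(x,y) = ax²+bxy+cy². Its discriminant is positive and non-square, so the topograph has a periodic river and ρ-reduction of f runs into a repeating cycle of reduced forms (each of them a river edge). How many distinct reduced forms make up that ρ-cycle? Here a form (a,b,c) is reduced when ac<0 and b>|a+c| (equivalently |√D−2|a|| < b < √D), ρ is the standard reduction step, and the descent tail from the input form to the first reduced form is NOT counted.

D = 541, ⌊√D⌋ = 23
descent: ρ → (9,19,-5)  [lands on river]
river: ρ → (-5,21,5)
river: ρ → (5,19,-9)
river: ρ → (-9,17,7)
river: ρ → (7,11,-15)
river: ρ → (-15,19,3)
river: ρ → (3,23,-1)
river: ρ → (-1,23,3)
river: ρ → (3,19,-15)
river: ρ → (-15,11,7)
river: ρ → (7,17,-9)
river: ρ → (-9,19,5)
river: ρ → (5,21,-5)
river: ρ → (-5,19,9)
river: ρ → (9,17,-7)
river: ρ → (-7,11,15)
river: ρ → (15,19,-3)
river: ρ → (-3,23,1)
river: ρ → (1,23,-3)
river: ρ → (-3,19,15)
river: ρ → (15,11,-7)
river: ρ → (-7,17,9)
ρ-cycle length = 22 (tail of 1 descent step not counted)

22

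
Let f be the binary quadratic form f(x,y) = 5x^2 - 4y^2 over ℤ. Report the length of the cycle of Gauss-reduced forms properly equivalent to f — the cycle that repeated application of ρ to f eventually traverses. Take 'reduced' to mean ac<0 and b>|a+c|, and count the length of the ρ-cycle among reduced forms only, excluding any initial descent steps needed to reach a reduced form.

D = 80, ⌊√D⌋ = 8
descent: ρ → (-4,8,1)  [lands on river]
river: ρ → (1,8,-4)
ρ-cycle length = 2 (tail of 1 descent step not counted)

2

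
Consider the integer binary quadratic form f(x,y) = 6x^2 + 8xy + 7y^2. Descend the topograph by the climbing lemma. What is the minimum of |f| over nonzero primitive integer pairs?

translate: b→-4 (≡8 mod 12), so (6,8,7)→(6,-4,5)
flip: (6,-4,5)→(5,4,6)
reduced (well bottom): (5,4,6) with a≤c, −a<b≤a
well minimum = a = 5

5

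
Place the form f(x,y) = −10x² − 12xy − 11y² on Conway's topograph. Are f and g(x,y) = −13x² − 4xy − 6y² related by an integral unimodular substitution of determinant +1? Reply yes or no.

D₁ = -296, D₂ = -296
f is negative-definite; reduce −f:
−f: translate: b→-8 (≡12 mod 20), so (10,12,11)→(10,-8,9)
−f: flip: (10,-8,9)→(9,8,10)
−f: reduced (well bottom): (9,8,10) with a≤c, −a<b≤a
flip sign back: reduced form of f is (-9,-8,-10)
g is negative-definite; reduce −g:
−g: flip: (13,4,6)→(6,-4,13)
−g: reduced (well bottom): (6,-4,13) with a≤c, −a<b≤a
flip sign back: reduced form of g is (-6,4,-13)
reduced forms (-9, -8, -10) vs (-6, 4, -13) ⇒ inequivalent

no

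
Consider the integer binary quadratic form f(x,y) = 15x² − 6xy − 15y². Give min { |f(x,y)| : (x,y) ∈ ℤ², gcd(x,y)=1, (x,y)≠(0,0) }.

descent: ρ → (-15,6,15)  [lands on river]
river: ρ → (15,24,-6)
river: ρ → (-6,24,15)
river: ρ → (15,6,-15)
river: ρ → (-15,24,6)
river: ρ → (6,24,-15)
closes: descent 1, river 6
min |a| on river = 6

6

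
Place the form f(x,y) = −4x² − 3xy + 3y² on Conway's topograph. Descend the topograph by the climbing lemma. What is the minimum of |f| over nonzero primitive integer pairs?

descent: ρ → (3,3,-4)  [lands on river]
river: ρ → (-4,5,2)
river: ρ → (2,7,-1)
river: ρ → (-1,7,2)
river: ρ → (2,5,-4)
river: ρ → (-4,3,3)
closes: descent 1, river 6
min |a| on river = 1

1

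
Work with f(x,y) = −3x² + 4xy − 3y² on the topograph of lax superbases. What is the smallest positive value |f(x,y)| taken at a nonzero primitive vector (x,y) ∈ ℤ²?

translate: b→2 (≡-4 mod 6), so (3,-4,3)→(3,2,2)
flip: (3,2,2)→(2,-2,3)
translate: b→2 (≡-2 mod 4), so (2,-2,3)→(2,2,3)
reduced (well bottom): (2,2,3) with a≤c, −a<b≤a
well minimum |f| = |-2| = 2 (negative-definite)

2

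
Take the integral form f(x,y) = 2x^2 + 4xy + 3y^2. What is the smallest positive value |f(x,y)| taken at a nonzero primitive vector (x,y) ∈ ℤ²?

translate: b→0 (≡4 mod 4), so (2,4,3)→(2,0,1)
flip: (2,0,1)→(1,0,2)
reduced (well bottom): (1,0,2) with a≤c, −a<b≤a
well minimum = a = 1

1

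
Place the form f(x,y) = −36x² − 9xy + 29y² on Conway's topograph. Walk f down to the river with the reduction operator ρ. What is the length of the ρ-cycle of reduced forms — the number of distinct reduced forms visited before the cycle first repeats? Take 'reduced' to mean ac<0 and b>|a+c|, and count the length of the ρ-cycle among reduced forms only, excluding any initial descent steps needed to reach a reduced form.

D = 4257, ⌊√D⌋ = 65
descent: ρ → (29,9,-36)  [lands on river]
river: ρ → (-36,63,2)
river: ρ → (2,65,-4)
river: ρ → (-4,63,18)
river: ρ → (18,45,-31)
river: ρ → (-31,17,32)
river: ρ → (32,47,-16)
river: ρ → (-16,49,29)
ρ-cycle length = 8 (tail of 1 descent step not counted)

8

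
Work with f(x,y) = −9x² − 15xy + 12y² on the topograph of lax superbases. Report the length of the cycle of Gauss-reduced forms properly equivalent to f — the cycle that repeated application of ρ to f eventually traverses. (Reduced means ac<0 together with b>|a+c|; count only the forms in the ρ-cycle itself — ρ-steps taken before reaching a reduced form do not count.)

D = 657, ⌊√D⌋ = 25
descent: ρ → (12,15,-9)  [lands on river]
river: ρ → (-9,21,6)
river: ρ → (6,15,-18)
river: ρ → (-18,21,3)
river: ρ → (3,21,-18)
river: ρ → (-18,15,6)
river: ρ → (6,21,-9)
river: ρ → (-9,15,12)
river: ρ → (12,9,-12)
river: ρ → (-12,15,9)
river: ρ → (9,21,-6)
river: ρ → (-6,15,18)
river: ρ → (18,21,-3)
river: ρ → (-3,21,18)
river: ρ → (18,15,-6)
river: ρ → (-6,21,9)
river: ρ → (9,15,-12)
river: ρ → (-12,9,12)
ρ-cycle length = 18 (tail of 1 descent step not counted)

18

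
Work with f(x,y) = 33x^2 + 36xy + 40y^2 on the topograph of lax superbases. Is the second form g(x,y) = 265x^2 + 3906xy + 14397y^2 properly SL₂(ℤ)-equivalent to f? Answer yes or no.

D₁ = -3984, D₂ = -3984
f: translate: b→-30 (≡36 mod 66), so (33,36,40)→(33,-30,37)
f: reduced (well bottom): (33,-30,37) with a≤c, −a<b≤a
g: translate: b→196 (≡3906 mod 530), so (265,3906,14397)→(265,196,40)
g: flip: (265,196,40)→(40,-196,265)
g: translate: b→-36 (≡-196 mod 80), so (40,-196,265)→(40,-36,33)
g: flip: (40,-36,33)→(33,36,40)
g: translate: b→-30 (≡36 mod 66), so (33,36,40)→(33,-30,37)
g: reduced (well bottom): (33,-30,37) with a≤c, −a<b≤a
reduced forms (33, -30, 37) vs (33, -30, 37) ⇒ equivalent

yes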